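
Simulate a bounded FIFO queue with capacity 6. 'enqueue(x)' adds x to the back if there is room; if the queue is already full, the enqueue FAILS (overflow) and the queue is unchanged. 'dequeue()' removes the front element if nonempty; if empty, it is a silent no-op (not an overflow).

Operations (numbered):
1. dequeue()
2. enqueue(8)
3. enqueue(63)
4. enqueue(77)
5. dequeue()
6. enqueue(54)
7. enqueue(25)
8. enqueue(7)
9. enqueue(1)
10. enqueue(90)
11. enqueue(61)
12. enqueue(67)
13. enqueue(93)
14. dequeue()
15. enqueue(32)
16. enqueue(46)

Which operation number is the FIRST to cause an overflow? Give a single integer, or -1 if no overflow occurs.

1. dequeue(): empty, no-op, size=0
2. enqueue(8): size=1
3. enqueue(63): size=2
4. enqueue(77): size=3
5. dequeue(): size=2
6. enqueue(54): size=3
7. enqueue(25): size=4
8. enqueue(7): size=5
9. enqueue(1): size=6
10. enqueue(90): size=6=cap → OVERFLOW (fail)
11. enqueue(61): size=6=cap → OVERFLOW (fail)
12. enqueue(67): size=6=cap → OVERFLOW (fail)
13. enqueue(93): size=6=cap → OVERFLOW (fail)
14. dequeue(): size=5
15. enqueue(32): size=6
16. enqueue(46): size=6=cap → OVERFLOW (fail)

Answer: 10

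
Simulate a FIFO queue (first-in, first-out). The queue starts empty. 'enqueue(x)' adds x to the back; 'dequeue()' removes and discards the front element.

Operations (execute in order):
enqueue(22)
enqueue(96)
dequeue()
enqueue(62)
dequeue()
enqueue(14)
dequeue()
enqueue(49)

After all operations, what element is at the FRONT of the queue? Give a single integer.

enqueue(22): queue = [22]
enqueue(96): queue = [22, 96]
dequeue(): queue = [96]
enqueue(62): queue = [96, 62]
dequeue(): queue = [62]
enqueue(14): queue = [62, 14]
dequeue(): queue = [14]
enqueue(49): queue = [14, 49]

Answer: 14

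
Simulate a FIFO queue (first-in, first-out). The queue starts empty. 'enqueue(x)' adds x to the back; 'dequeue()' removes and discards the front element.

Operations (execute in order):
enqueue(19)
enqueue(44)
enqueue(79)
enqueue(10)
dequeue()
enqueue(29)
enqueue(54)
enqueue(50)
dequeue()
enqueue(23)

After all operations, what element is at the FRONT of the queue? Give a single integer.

Answer: 79

Derivation:
enqueue(19): queue = [19]
enqueue(44): queue = [19, 44]
enqueue(79): queue = [19, 44, 79]
enqueue(10): queue = [19, 44, 79, 10]
dequeue(): queue = [44, 79, 10]
enqueue(29): queue = [44, 79, 10, 29]
enqueue(54): queue = [44, 79, 10, 29, 54]
enqueue(50): queue = [44, 79, 10, 29, 54, 50]
dequeue(): queue = [79, 10, 29, 54, 50]
enqueue(23): queue = [79, 10, 29, 54, 50, 23]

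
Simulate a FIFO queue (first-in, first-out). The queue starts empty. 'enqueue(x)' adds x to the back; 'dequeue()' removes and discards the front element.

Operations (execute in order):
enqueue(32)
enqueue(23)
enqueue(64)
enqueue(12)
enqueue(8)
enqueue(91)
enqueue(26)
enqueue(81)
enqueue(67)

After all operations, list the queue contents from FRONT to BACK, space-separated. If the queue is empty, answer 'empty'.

enqueue(32): [32]
enqueue(23): [32, 23]
enqueue(64): [32, 23, 64]
enqueue(12): [32, 23, 64, 12]
enqueue(8): [32, 23, 64, 12, 8]
enqueue(91): [32, 23, 64, 12, 8, 91]
enqueue(26): [32, 23, 64, 12, 8, 91, 26]
enqueue(81): [32, 23, 64, 12, 8, 91, 26, 81]
enqueue(67): [32, 23, 64, 12, 8, 91, 26, 81, 67]

Answer: 32 23 64 12 8 91 26 81 67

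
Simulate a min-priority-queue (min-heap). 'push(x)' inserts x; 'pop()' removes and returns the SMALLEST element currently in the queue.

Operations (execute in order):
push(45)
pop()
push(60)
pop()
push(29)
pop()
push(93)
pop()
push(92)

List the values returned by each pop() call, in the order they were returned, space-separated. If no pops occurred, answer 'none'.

Answer: 45 60 29 93

Derivation:
push(45): heap contents = [45]
pop() → 45: heap contents = []
push(60): heap contents = [60]
pop() → 60: heap contents = []
push(29): heap contents = [29]
pop() → 29: heap contents = []
push(93): heap contents = [93]
pop() → 93: heap contents = []
push(92): heap contents = [92]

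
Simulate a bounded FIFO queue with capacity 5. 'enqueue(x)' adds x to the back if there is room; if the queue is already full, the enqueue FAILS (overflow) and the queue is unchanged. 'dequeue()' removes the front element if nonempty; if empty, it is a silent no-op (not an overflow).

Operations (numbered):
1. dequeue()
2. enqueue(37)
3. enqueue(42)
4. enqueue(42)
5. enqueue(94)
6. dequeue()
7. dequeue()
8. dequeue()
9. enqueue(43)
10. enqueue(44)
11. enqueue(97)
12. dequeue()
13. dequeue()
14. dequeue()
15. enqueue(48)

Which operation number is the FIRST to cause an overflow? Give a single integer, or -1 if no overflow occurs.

Answer: -1

Derivation:
1. dequeue(): empty, no-op, size=0
2. enqueue(37): size=1
3. enqueue(42): size=2
4. enqueue(42): size=3
5. enqueue(94): size=4
6. dequeue(): size=3
7. dequeue(): size=2
8. dequeue(): size=1
9. enqueue(43): size=2
10. enqueue(44): size=3
11. enqueue(97): size=4
12. dequeue(): size=3
13. dequeue(): size=2
14. dequeue(): size=1
15. enqueue(48): size=2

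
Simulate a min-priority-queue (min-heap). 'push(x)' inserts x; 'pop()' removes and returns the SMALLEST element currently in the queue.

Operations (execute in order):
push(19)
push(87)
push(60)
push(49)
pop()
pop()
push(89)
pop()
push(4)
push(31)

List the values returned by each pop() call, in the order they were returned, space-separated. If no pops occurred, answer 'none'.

Answer: 19 49 60

Derivation:
push(19): heap contents = [19]
push(87): heap contents = [19, 87]
push(60): heap contents = [19, 60, 87]
push(49): heap contents = [19, 49, 60, 87]
pop() → 19: heap contents = [49, 60, 87]
pop() → 49: heap contents = [60, 87]
push(89): heap contents = [60, 87, 89]
pop() → 60: heap contents = [87, 89]
push(4): heap contents = [4, 87, 89]
push(31): heap contents = [4, 31, 87, 89]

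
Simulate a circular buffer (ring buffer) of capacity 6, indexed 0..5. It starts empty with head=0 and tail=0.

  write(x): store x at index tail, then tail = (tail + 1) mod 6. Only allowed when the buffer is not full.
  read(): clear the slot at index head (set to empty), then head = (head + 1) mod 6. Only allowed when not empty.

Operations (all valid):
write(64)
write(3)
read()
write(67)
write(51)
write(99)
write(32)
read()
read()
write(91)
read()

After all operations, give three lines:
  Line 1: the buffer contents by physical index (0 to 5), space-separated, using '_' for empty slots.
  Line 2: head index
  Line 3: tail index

write(64): buf=[64 _ _ _ _ _], head=0, tail=1, size=1
write(3): buf=[64 3 _ _ _ _], head=0, tail=2, size=2
read(): buf=[_ 3 _ _ _ _], head=1, tail=2, size=1
write(67): buf=[_ 3 67 _ _ _], head=1, tail=3, size=2
write(51): buf=[_ 3 67 51 _ _], head=1, tail=4, size=3
write(99): buf=[_ 3 67 51 99 _], head=1, tail=5, size=4
write(32): buf=[_ 3 67 51 99 32], head=1, tail=0, size=5
read(): buf=[_ _ 67 51 99 32], head=2, tail=0, size=4
read(): buf=[_ _ _ 51 99 32], head=3, tail=0, size=3
write(91): buf=[91 _ _ 51 99 32], head=3, tail=1, size=4
read(): buf=[91 _ _ _ 99 32], head=4, tail=1, size=3

Answer: 91 _ _ _ 99 32
4
1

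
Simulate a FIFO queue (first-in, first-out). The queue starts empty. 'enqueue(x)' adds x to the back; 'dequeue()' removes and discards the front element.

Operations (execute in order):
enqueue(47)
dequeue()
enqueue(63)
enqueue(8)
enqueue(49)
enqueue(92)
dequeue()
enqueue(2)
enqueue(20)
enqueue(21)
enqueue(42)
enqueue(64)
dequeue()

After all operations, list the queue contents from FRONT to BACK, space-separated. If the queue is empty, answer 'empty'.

Answer: 49 92 2 20 21 42 64

Derivation:
enqueue(47): [47]
dequeue(): []
enqueue(63): [63]
enqueue(8): [63, 8]
enqueue(49): [63, 8, 49]
enqueue(92): [63, 8, 49, 92]
dequeue(): [8, 49, 92]
enqueue(2): [8, 49, 92, 2]
enqueue(20): [8, 49, 92, 2, 20]
enqueue(21): [8, 49, 92, 2, 20, 21]
enqueue(42): [8, 49, 92, 2, 20, 21, 42]
enqueue(64): [8, 49, 92, 2, 20, 21, 42, 64]
dequeue(): [49, 92, 2, 20, 21, 42, 64]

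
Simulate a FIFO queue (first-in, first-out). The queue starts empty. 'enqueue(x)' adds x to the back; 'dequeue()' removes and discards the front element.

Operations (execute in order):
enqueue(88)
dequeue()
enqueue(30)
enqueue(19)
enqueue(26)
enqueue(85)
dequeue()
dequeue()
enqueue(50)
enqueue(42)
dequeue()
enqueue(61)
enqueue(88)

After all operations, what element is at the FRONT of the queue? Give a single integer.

Answer: 85

Derivation:
enqueue(88): queue = [88]
dequeue(): queue = []
enqueue(30): queue = [30]
enqueue(19): queue = [30, 19]
enqueue(26): queue = [30, 19, 26]
enqueue(85): queue = [30, 19, 26, 85]
dequeue(): queue = [19, 26, 85]
dequeue(): queue = [26, 85]
enqueue(50): queue = [26, 85, 50]
enqueue(42): queue = [26, 85, 50, 42]
dequeue(): queue = [85, 50, 42]
enqueue(61): queue = [85, 50, 42, 61]
enqueue(88): queue = [85, 50, 42, 61, 88]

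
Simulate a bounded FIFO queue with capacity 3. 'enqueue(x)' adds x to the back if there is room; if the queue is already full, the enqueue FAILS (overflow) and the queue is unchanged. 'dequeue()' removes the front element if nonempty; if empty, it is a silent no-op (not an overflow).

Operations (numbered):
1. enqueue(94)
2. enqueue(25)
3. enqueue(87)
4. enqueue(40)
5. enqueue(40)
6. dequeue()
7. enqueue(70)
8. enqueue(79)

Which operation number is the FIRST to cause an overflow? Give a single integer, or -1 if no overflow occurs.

1. enqueue(94): size=1
2. enqueue(25): size=2
3. enqueue(87): size=3
4. enqueue(40): size=3=cap → OVERFLOW (fail)
5. enqueue(40): size=3=cap → OVERFLOW (fail)
6. dequeue(): size=2
7. enqueue(70): size=3
8. enqueue(79): size=3=cap → OVERFLOW (fail)

Answer: 4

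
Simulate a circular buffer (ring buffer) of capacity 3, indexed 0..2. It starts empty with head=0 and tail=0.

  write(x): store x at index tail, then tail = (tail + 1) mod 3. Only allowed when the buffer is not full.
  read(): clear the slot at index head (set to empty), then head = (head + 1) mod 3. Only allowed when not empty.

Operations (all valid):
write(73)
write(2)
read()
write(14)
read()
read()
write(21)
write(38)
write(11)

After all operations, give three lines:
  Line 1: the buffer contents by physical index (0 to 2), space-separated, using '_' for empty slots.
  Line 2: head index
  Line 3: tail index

write(73): buf=[73 _ _], head=0, tail=1, size=1
write(2): buf=[73 2 _], head=0, tail=2, size=2
read(): buf=[_ 2 _], head=1, tail=2, size=1
write(14): buf=[_ 2 14], head=1, tail=0, size=2
read(): buf=[_ _ 14], head=2, tail=0, size=1
read(): buf=[_ _ _], head=0, tail=0, size=0
write(21): buf=[21 _ _], head=0, tail=1, size=1
write(38): buf=[21 38 _], head=0, tail=2, size=2
write(11): buf=[21 38 11], head=0, tail=0, size=3

Answer: 21 38 11
0
0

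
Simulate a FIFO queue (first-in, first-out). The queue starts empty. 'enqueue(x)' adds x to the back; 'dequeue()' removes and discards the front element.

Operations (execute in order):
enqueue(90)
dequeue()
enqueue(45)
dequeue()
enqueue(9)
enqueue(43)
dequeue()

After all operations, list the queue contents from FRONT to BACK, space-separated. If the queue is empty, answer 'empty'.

enqueue(90): [90]
dequeue(): []
enqueue(45): [45]
dequeue(): []
enqueue(9): [9]
enqueue(43): [9, 43]
dequeue(): [43]

Answer: 43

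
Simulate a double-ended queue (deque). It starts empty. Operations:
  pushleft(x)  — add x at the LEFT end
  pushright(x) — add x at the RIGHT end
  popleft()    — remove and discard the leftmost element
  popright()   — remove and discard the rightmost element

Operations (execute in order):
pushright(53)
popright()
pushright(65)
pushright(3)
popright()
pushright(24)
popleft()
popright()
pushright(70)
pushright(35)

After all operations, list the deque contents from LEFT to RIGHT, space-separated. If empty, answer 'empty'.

pushright(53): [53]
popright(): []
pushright(65): [65]
pushright(3): [65, 3]
popright(): [65]
pushright(24): [65, 24]
popleft(): [24]
popright(): []
pushright(70): [70]
pushright(35): [70, 35]

Answer: 70 35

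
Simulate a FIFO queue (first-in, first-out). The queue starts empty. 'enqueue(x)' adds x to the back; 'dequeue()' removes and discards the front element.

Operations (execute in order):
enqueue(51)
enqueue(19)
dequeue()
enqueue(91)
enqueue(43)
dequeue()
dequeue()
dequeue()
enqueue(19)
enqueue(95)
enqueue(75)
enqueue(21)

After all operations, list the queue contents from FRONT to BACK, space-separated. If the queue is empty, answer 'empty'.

enqueue(51): [51]
enqueue(19): [51, 19]
dequeue(): [19]
enqueue(91): [19, 91]
enqueue(43): [19, 91, 43]
dequeue(): [91, 43]
dequeue(): [43]
dequeue(): []
enqueue(19): [19]
enqueue(95): [19, 95]
enqueue(75): [19, 95, 75]
enqueue(21): [19, 95, 75, 21]

Answer: 19 95 75 21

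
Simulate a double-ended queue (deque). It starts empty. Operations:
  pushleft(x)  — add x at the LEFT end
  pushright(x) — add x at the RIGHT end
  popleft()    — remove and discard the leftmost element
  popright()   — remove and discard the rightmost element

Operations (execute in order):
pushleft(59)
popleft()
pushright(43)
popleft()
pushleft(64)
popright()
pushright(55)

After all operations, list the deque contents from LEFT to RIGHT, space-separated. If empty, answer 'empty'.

Answer: 55

Derivation:
pushleft(59): [59]
popleft(): []
pushright(43): [43]
popleft(): []
pushleft(64): [64]
popright(): []
pushright(55): [55]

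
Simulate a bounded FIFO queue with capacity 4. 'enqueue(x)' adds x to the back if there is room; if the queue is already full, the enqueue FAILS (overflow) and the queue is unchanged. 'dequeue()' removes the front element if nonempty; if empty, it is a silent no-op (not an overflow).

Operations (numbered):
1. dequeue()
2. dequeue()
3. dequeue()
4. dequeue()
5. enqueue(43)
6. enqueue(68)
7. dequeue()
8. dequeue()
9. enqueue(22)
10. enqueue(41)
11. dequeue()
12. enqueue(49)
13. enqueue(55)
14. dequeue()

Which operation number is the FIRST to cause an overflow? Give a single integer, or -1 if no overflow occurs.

Answer: -1

Derivation:
1. dequeue(): empty, no-op, size=0
2. dequeue(): empty, no-op, size=0
3. dequeue(): empty, no-op, size=0
4. dequeue(): empty, no-op, size=0
5. enqueue(43): size=1
6. enqueue(68): size=2
7. dequeue(): size=1
8. dequeue(): size=0
9. enqueue(22): size=1
10. enqueue(41): size=2
11. dequeue(): size=1
12. enqueue(49): size=2
13. enqueue(55): size=3
14. dequeue(): size=2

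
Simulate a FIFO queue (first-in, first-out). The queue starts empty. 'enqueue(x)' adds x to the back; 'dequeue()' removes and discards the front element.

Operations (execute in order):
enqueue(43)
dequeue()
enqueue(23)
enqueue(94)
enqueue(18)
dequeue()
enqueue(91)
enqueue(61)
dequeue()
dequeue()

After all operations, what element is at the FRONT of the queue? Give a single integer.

enqueue(43): queue = [43]
dequeue(): queue = []
enqueue(23): queue = [23]
enqueue(94): queue = [23, 94]
enqueue(18): queue = [23, 94, 18]
dequeue(): queue = [94, 18]
enqueue(91): queue = [94, 18, 91]
enqueue(61): queue = [94, 18, 91, 61]
dequeue(): queue = [18, 91, 61]
dequeue(): queue = [91, 61]

Answer: 91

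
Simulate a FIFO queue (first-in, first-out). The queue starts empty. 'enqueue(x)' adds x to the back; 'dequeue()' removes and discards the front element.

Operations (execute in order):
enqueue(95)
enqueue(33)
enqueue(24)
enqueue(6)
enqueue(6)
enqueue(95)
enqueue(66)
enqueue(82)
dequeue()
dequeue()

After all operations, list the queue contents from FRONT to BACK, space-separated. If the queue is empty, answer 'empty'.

Answer: 24 6 6 95 66 82

Derivation:
enqueue(95): [95]
enqueue(33): [95, 33]
enqueue(24): [95, 33, 24]
enqueue(6): [95, 33, 24, 6]
enqueue(6): [95, 33, 24, 6, 6]
enqueue(95): [95, 33, 24, 6, 6, 95]
enqueue(66): [95, 33, 24, 6, 6, 95, 66]
enqueue(82): [95, 33, 24, 6, 6, 95, 66, 82]
dequeue(): [33, 24, 6, 6, 95, 66, 82]
dequeue(): [24, 6, 6, 95, 66, 82]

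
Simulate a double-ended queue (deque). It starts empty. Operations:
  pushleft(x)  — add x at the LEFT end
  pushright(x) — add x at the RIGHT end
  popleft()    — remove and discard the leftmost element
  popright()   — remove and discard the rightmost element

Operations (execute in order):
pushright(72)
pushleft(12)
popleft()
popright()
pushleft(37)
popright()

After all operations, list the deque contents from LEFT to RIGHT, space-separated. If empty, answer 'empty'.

pushright(72): [72]
pushleft(12): [12, 72]
popleft(): [72]
popright(): []
pushleft(37): [37]
popright(): []

Answer: empty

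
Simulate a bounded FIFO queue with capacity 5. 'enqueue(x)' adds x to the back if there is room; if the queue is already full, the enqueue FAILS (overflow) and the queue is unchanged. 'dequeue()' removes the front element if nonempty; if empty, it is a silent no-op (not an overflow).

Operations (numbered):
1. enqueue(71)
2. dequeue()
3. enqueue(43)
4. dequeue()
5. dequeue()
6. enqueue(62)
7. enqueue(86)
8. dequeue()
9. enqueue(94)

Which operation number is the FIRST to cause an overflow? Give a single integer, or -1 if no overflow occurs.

1. enqueue(71): size=1
2. dequeue(): size=0
3. enqueue(43): size=1
4. dequeue(): size=0
5. dequeue(): empty, no-op, size=0
6. enqueue(62): size=1
7. enqueue(86): size=2
8. dequeue(): size=1
9. enqueue(94): size=2

Answer: -1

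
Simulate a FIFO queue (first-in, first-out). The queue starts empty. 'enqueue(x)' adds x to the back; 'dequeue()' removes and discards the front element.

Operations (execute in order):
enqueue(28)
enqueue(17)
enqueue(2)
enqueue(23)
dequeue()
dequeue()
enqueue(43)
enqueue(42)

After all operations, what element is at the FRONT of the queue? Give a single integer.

Answer: 2

Derivation:
enqueue(28): queue = [28]
enqueue(17): queue = [28, 17]
enqueue(2): queue = [28, 17, 2]
enqueue(23): queue = [28, 17, 2, 23]
dequeue(): queue = [17, 2, 23]
dequeue(): queue = [2, 23]
enqueue(43): queue = [2, 23, 43]
enqueue(42): queue = [2, 23, 43, 42]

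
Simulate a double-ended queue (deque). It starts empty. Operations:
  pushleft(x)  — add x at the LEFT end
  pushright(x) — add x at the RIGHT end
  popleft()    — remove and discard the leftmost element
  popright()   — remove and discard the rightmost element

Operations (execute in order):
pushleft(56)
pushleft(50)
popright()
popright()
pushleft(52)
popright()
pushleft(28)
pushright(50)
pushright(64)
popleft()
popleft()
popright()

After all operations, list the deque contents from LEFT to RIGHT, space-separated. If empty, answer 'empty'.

pushleft(56): [56]
pushleft(50): [50, 56]
popright(): [50]
popright(): []
pushleft(52): [52]
popright(): []
pushleft(28): [28]
pushright(50): [28, 50]
pushright(64): [28, 50, 64]
popleft(): [50, 64]
popleft(): [64]
popright(): []

Answer: empty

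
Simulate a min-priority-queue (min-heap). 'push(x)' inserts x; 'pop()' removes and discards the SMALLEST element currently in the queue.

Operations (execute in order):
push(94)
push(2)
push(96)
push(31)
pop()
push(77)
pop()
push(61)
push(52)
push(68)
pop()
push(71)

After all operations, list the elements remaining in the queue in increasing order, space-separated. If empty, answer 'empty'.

push(94): heap contents = [94]
push(2): heap contents = [2, 94]
push(96): heap contents = [2, 94, 96]
push(31): heap contents = [2, 31, 94, 96]
pop() → 2: heap contents = [31, 94, 96]
push(77): heap contents = [31, 77, 94, 96]
pop() → 31: heap contents = [77, 94, 96]
push(61): heap contents = [61, 77, 94, 96]
push(52): heap contents = [52, 61, 77, 94, 96]
push(68): heap contents = [52, 61, 68, 77, 94, 96]
pop() → 52: heap contents = [61, 68, 77, 94, 96]
push(71): heap contents = [61, 68, 71, 77, 94, 96]

Answer: 61 68 71 77 94 96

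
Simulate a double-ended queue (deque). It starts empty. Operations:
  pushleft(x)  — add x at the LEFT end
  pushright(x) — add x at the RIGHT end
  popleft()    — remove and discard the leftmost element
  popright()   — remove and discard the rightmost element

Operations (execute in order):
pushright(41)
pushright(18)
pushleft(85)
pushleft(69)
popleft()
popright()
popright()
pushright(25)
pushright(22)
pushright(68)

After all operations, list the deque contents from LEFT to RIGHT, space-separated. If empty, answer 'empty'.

pushright(41): [41]
pushright(18): [41, 18]
pushleft(85): [85, 41, 18]
pushleft(69): [69, 85, 41, 18]
popleft(): [85, 41, 18]
popright(): [85, 41]
popright(): [85]
pushright(25): [85, 25]
pushright(22): [85, 25, 22]
pushright(68): [85, 25, 22, 68]

Answer: 85 25 22 68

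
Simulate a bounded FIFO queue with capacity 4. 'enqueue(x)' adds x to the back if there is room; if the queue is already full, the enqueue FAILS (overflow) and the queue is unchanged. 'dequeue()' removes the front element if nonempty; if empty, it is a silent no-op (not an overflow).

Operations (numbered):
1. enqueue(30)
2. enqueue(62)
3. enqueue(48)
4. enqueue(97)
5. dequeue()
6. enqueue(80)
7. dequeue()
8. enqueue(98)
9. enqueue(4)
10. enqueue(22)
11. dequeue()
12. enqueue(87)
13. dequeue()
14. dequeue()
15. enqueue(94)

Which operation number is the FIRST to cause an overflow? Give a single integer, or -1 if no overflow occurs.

1. enqueue(30): size=1
2. enqueue(62): size=2
3. enqueue(48): size=3
4. enqueue(97): size=4
5. dequeue(): size=3
6. enqueue(80): size=4
7. dequeue(): size=3
8. enqueue(98): size=4
9. enqueue(4): size=4=cap → OVERFLOW (fail)
10. enqueue(22): size=4=cap → OVERFLOW (fail)
11. dequeue(): size=3
12. enqueue(87): size=4
13. dequeue(): size=3
14. dequeue(): size=2
15. enqueue(94): size=3

Answer: 9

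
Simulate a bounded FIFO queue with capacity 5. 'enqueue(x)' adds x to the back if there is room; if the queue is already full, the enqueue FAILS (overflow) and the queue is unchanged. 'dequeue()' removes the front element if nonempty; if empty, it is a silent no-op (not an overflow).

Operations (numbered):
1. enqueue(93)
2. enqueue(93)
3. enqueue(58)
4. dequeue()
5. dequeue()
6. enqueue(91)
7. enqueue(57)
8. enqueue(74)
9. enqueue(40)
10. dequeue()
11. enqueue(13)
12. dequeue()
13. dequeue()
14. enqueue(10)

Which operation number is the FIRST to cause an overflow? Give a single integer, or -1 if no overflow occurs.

Answer: -1

Derivation:
1. enqueue(93): size=1
2. enqueue(93): size=2
3. enqueue(58): size=3
4. dequeue(): size=2
5. dequeue(): size=1
6. enqueue(91): size=2
7. enqueue(57): size=3
8. enqueue(74): size=4
9. enqueue(40): size=5
10. dequeue(): size=4
11. enqueue(13): size=5
12. dequeue(): size=4
13. dequeue(): size=3
14. enqueue(10): size=4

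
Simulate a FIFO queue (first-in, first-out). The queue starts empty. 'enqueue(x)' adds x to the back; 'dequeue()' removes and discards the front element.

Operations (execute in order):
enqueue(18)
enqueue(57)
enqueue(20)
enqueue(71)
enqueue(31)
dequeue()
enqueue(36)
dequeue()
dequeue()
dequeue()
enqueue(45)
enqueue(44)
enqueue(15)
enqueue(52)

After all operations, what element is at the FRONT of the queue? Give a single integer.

Answer: 31

Derivation:
enqueue(18): queue = [18]
enqueue(57): queue = [18, 57]
enqueue(20): queue = [18, 57, 20]
enqueue(71): queue = [18, 57, 20, 71]
enqueue(31): queue = [18, 57, 20, 71, 31]
dequeue(): queue = [57, 20, 71, 31]
enqueue(36): queue = [57, 20, 71, 31, 36]
dequeue(): queue = [20, 71, 31, 36]
dequeue(): queue = [71, 31, 36]
dequeue(): queue = [31, 36]
enqueue(45): queue = [31, 36, 45]
enqueue(44): queue = [31, 36, 45, 44]
enqueue(15): queue = [31, 36, 45, 44, 15]
enqueue(52): queue = [31, 36, 45, 44, 15, 52]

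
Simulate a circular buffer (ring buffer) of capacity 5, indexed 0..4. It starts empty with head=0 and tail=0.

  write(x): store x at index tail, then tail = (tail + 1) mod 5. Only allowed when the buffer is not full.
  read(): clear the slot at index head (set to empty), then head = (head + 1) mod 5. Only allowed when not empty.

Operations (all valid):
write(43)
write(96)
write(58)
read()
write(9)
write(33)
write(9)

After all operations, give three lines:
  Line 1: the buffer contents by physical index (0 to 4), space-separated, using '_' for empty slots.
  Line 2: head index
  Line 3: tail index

write(43): buf=[43 _ _ _ _], head=0, tail=1, size=1
write(96): buf=[43 96 _ _ _], head=0, tail=2, size=2
write(58): buf=[43 96 58 _ _], head=0, tail=3, size=3
read(): buf=[_ 96 58 _ _], head=1, tail=3, size=2
write(9): buf=[_ 96 58 9 _], head=1, tail=4, size=3
write(33): buf=[_ 96 58 9 33], head=1, tail=0, size=4
write(9): buf=[9 96 58 9 33], head=1, tail=1, size=5

Answer: 9 96 58 9 33
1
1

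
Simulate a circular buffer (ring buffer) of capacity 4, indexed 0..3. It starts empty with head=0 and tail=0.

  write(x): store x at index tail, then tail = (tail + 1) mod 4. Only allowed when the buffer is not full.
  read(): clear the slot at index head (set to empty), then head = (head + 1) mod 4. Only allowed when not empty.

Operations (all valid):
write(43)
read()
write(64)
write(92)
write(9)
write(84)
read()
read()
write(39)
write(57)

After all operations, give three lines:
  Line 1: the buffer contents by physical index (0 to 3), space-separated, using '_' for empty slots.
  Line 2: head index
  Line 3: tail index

Answer: 84 39 57 9
3
3

Derivation:
write(43): buf=[43 _ _ _], head=0, tail=1, size=1
read(): buf=[_ _ _ _], head=1, tail=1, size=0
write(64): buf=[_ 64 _ _], head=1, tail=2, size=1
write(92): buf=[_ 64 92 _], head=1, tail=3, size=2
write(9): buf=[_ 64 92 9], head=1, tail=0, size=3
write(84): buf=[84 64 92 9], head=1, tail=1, size=4
read(): buf=[84 _ 92 9], head=2, tail=1, size=3
read(): buf=[84 _ _ 9], head=3, tail=1, size=2
write(39): buf=[84 39 _ 9], head=3, tail=2, size=3
write(57): buf=[84 39 57 9], head=3, tail=3, size=4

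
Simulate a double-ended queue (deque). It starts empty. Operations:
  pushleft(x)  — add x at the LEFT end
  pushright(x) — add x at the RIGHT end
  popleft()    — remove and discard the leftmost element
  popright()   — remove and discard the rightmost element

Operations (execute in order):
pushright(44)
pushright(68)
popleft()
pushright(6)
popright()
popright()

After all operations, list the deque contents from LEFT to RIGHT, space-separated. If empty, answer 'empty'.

Answer: empty

Derivation:
pushright(44): [44]
pushright(68): [44, 68]
popleft(): [68]
pushright(6): [68, 6]
popright(): [68]
popright(): []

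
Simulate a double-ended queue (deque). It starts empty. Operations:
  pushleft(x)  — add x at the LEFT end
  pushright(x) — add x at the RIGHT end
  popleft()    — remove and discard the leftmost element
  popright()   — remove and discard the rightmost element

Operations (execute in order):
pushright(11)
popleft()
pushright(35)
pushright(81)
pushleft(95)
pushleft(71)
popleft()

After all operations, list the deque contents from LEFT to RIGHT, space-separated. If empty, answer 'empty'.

pushright(11): [11]
popleft(): []
pushright(35): [35]
pushright(81): [35, 81]
pushleft(95): [95, 35, 81]
pushleft(71): [71, 95, 35, 81]
popleft(): [95, 35, 81]

Answer: 95 35 81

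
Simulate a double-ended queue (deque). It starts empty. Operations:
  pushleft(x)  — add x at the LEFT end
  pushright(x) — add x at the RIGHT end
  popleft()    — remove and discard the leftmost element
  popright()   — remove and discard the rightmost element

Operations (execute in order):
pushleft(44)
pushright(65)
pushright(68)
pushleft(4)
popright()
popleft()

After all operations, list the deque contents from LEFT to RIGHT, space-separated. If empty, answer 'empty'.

pushleft(44): [44]
pushright(65): [44, 65]
pushright(68): [44, 65, 68]
pushleft(4): [4, 44, 65, 68]
popright(): [4, 44, 65]
popleft(): [44, 65]

Answer: 44 65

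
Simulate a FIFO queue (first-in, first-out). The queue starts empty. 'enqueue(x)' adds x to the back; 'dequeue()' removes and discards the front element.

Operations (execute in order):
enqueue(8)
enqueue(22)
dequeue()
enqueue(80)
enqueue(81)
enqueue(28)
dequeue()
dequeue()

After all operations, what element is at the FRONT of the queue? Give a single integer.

enqueue(8): queue = [8]
enqueue(22): queue = [8, 22]
dequeue(): queue = [22]
enqueue(80): queue = [22, 80]
enqueue(81): queue = [22, 80, 81]
enqueue(28): queue = [22, 80, 81, 28]
dequeue(): queue = [80, 81, 28]
dequeue(): queue = [81, 28]

Answer: 81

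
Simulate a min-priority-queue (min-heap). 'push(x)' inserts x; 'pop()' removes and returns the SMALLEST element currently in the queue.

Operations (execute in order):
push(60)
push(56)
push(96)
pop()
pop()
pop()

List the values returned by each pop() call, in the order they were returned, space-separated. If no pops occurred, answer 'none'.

Answer: 56 60 96

Derivation:
push(60): heap contents = [60]
push(56): heap contents = [56, 60]
push(96): heap contents = [56, 60, 96]
pop() → 56: heap contents = [60, 96]
pop() → 60: heap contents = [96]
pop() → 96: heap contents = []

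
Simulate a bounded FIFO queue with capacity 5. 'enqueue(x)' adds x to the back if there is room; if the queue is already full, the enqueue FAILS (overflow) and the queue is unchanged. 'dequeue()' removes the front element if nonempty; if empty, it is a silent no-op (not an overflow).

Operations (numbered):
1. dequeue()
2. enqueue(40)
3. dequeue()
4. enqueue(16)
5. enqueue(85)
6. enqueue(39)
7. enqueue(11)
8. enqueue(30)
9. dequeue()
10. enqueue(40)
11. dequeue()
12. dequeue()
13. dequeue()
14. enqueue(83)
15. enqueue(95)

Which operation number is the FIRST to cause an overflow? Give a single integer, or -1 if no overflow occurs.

1. dequeue(): empty, no-op, size=0
2. enqueue(40): size=1
3. dequeue(): size=0
4. enqueue(16): size=1
5. enqueue(85): size=2
6. enqueue(39): size=3
7. enqueue(11): size=4
8. enqueue(30): size=5
9. dequeue(): size=4
10. enqueue(40): size=5
11. dequeue(): size=4
12. dequeue(): size=3
13. dequeue(): size=2
14. enqueue(83): size=3
15. enqueue(95): size=4

Answer: -1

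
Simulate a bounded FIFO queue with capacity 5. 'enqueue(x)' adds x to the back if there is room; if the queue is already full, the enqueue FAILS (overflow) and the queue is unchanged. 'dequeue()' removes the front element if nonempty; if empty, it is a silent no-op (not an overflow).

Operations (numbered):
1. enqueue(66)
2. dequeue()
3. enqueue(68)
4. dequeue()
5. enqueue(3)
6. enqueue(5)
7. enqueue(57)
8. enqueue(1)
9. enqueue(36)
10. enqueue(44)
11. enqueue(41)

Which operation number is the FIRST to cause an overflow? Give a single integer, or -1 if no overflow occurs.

Answer: 10

Derivation:
1. enqueue(66): size=1
2. dequeue(): size=0
3. enqueue(68): size=1
4. dequeue(): size=0
5. enqueue(3): size=1
6. enqueue(5): size=2
7. enqueue(57): size=3
8. enqueue(1): size=4
9. enqueue(36): size=5
10. enqueue(44): size=5=cap → OVERFLOW (fail)
11. enqueue(41): size=5=cap → OVERFLOW (fail)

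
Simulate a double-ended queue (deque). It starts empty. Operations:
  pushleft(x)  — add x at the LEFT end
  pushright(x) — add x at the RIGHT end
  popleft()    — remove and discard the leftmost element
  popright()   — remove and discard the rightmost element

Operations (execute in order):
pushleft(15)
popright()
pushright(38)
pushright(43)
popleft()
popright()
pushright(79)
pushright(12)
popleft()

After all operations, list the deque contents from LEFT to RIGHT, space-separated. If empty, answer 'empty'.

Answer: 12

Derivation:
pushleft(15): [15]
popright(): []
pushright(38): [38]
pushright(43): [38, 43]
popleft(): [43]
popright(): []
pushright(79): [79]
pushright(12): [79, 12]
popleft(): [12]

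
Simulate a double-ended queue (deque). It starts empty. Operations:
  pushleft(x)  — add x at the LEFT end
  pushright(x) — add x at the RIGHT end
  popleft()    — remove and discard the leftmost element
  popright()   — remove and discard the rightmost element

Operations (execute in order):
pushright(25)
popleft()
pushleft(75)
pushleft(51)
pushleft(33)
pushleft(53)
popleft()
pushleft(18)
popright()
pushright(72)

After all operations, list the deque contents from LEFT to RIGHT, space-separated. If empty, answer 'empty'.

Answer: 18 33 51 72

Derivation:
pushright(25): [25]
popleft(): []
pushleft(75): [75]
pushleft(51): [51, 75]
pushleft(33): [33, 51, 75]
pushleft(53): [53, 33, 51, 75]
popleft(): [33, 51, 75]
pushleft(18): [18, 33, 51, 75]
popright(): [18, 33, 51]
pushright(72): [18, 33, 51, 72]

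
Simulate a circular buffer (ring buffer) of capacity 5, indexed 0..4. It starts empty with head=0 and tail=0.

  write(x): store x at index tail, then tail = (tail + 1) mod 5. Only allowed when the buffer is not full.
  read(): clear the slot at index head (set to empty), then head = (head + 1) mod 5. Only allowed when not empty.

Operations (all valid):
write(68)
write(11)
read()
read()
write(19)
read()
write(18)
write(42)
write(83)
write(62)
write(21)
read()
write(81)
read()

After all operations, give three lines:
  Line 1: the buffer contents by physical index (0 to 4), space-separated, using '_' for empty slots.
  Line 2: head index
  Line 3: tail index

Answer: 83 62 21 81 _
0
4

Derivation:
write(68): buf=[68 _ _ _ _], head=0, tail=1, size=1
write(11): buf=[68 11 _ _ _], head=0, tail=2, size=2
read(): buf=[_ 11 _ _ _], head=1, tail=2, size=1
read(): buf=[_ _ _ _ _], head=2, tail=2, size=0
write(19): buf=[_ _ 19 _ _], head=2, tail=3, size=1
read(): buf=[_ _ _ _ _], head=3, tail=3, size=0
write(18): buf=[_ _ _ 18 _], head=3, tail=4, size=1
write(42): buf=[_ _ _ 18 42], head=3, tail=0, size=2
write(83): buf=[83 _ _ 18 42], head=3, tail=1, size=3
write(62): buf=[83 62 _ 18 42], head=3, tail=2, size=4
write(21): buf=[83 62 21 18 42], head=3, tail=3, size=5
read(): buf=[83 62 21 _ 42], head=4, tail=3, size=4
write(81): buf=[83 62 21 81 42], head=4, tail=4, size=5
read(): buf=[83 62 21 81 _], head=0, tail=4, size=4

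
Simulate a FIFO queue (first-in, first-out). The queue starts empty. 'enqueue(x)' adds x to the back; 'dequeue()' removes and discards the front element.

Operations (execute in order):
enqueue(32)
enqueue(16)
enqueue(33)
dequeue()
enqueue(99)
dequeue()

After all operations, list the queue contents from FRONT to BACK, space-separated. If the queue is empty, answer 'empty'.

Answer: 33 99

Derivation:
enqueue(32): [32]
enqueue(16): [32, 16]
enqueue(33): [32, 16, 33]
dequeue(): [16, 33]
enqueue(99): [16, 33, 99]
dequeue(): [33, 99]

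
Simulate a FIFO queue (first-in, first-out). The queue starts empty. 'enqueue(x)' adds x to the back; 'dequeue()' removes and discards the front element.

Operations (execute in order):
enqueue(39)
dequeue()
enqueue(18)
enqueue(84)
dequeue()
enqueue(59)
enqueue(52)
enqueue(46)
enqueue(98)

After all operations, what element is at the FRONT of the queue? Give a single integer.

Answer: 84

Derivation:
enqueue(39): queue = [39]
dequeue(): queue = []
enqueue(18): queue = [18]
enqueue(84): queue = [18, 84]
dequeue(): queue = [84]
enqueue(59): queue = [84, 59]
enqueue(52): queue = [84, 59, 52]
enqueue(46): queue = [84, 59, 52, 46]
enqueue(98): queue = [84, 59, 52, 46, 98]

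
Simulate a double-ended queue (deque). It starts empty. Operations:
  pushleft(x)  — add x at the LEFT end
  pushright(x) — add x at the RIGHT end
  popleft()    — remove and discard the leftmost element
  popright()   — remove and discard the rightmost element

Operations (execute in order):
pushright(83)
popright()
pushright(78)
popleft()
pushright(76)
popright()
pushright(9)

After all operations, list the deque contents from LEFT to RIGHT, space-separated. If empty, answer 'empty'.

Answer: 9

Derivation:
pushright(83): [83]
popright(): []
pushright(78): [78]
popleft(): []
pushright(76): [76]
popright(): []
pushright(9): [9]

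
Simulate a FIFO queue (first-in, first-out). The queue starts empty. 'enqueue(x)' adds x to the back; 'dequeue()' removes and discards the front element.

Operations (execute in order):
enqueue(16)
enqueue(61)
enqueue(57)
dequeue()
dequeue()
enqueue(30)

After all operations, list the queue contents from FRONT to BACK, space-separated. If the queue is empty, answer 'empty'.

enqueue(16): [16]
enqueue(61): [16, 61]
enqueue(57): [16, 61, 57]
dequeue(): [61, 57]
dequeue(): [57]
enqueue(30): [57, 30]

Answer: 57 30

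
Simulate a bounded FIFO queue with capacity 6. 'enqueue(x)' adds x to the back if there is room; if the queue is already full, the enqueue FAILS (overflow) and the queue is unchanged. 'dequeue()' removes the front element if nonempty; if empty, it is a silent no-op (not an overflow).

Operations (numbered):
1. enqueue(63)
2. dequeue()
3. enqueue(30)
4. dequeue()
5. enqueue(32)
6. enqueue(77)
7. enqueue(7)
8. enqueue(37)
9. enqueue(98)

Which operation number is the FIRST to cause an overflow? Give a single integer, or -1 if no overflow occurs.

Answer: -1

Derivation:
1. enqueue(63): size=1
2. dequeue(): size=0
3. enqueue(30): size=1
4. dequeue(): size=0
5. enqueue(32): size=1
6. enqueue(77): size=2
7. enqueue(7): size=3
8. enqueue(37): size=4
9. enqueue(98): size=5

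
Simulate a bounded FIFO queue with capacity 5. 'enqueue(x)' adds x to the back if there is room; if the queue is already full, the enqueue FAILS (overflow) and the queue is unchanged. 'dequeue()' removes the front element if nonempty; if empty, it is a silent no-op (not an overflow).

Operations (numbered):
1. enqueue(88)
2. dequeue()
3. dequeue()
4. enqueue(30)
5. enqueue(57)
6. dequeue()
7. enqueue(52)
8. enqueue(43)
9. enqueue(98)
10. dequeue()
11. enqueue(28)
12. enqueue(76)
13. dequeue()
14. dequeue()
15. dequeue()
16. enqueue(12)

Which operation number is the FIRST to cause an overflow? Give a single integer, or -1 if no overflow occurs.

Answer: -1

Derivation:
1. enqueue(88): size=1
2. dequeue(): size=0
3. dequeue(): empty, no-op, size=0
4. enqueue(30): size=1
5. enqueue(57): size=2
6. dequeue(): size=1
7. enqueue(52): size=2
8. enqueue(43): size=3
9. enqueue(98): size=4
10. dequeue(): size=3
11. enqueue(28): size=4
12. enqueue(76): size=5
13. dequeue(): size=4
14. dequeue(): size=3
15. dequeue(): size=2
16. enqueue(12): size=3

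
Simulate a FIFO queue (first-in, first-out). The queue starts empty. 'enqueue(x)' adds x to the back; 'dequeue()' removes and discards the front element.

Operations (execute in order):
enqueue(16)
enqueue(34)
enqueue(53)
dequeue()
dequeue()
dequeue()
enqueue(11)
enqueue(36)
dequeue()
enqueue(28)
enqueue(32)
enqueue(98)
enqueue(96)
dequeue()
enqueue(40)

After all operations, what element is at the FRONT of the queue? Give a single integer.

enqueue(16): queue = [16]
enqueue(34): queue = [16, 34]
enqueue(53): queue = [16, 34, 53]
dequeue(): queue = [34, 53]
dequeue(): queue = [53]
dequeue(): queue = []
enqueue(11): queue = [11]
enqueue(36): queue = [11, 36]
dequeue(): queue = [36]
enqueue(28): queue = [36, 28]
enqueue(32): queue = [36, 28, 32]
enqueue(98): queue = [36, 28, 32, 98]
enqueue(96): queue = [36, 28, 32, 98, 96]
dequeue(): queue = [28, 32, 98, 96]
enqueue(40): queue = [28, 32, 98, 96, 40]

Answer: 28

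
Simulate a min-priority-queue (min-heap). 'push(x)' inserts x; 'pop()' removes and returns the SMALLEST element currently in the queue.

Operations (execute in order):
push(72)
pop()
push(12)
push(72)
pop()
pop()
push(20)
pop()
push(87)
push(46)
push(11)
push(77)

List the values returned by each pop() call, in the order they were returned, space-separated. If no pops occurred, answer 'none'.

Answer: 72 12 72 20

Derivation:
push(72): heap contents = [72]
pop() → 72: heap contents = []
push(12): heap contents = [12]
push(72): heap contents = [12, 72]
pop() → 12: heap contents = [72]
pop() → 72: heap contents = []
push(20): heap contents = [20]
pop() → 20: heap contents = []
push(87): heap contents = [87]
push(46): heap contents = [46, 87]
push(11): heap contents = [11, 46, 87]
push(77): heap contents = [11, 46, 77, 87]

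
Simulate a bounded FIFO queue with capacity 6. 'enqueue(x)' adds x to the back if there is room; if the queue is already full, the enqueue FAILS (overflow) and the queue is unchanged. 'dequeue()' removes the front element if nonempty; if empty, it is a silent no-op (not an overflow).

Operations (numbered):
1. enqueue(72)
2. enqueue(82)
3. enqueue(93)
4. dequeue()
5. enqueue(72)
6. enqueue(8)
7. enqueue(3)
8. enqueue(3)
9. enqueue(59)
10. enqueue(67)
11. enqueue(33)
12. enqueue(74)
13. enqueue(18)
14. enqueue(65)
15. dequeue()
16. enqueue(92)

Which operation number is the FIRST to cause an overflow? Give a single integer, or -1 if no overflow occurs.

1. enqueue(72): size=1
2. enqueue(82): size=2
3. enqueue(93): size=3
4. dequeue(): size=2
5. enqueue(72): size=3
6. enqueue(8): size=4
7. enqueue(3): size=5
8. enqueue(3): size=6
9. enqueue(59): size=6=cap → OVERFLOW (fail)
10. enqueue(67): size=6=cap → OVERFLOW (fail)
11. enqueue(33): size=6=cap → OVERFLOW (fail)
12. enqueue(74): size=6=cap → OVERFLOW (fail)
13. enqueue(18): size=6=cap → OVERFLOW (fail)
14. enqueue(65): size=6=cap → OVERFLOW (fail)
15. dequeue(): size=5
16. enqueue(92): size=6

Answer: 9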